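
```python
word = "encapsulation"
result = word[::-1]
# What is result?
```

word has length 13. The slice word[::-1] selects indices [12, 11, 10, 9, 8, 7, 6, 5, 4, 3, 2, 1, 0] (12->'n', 11->'o', 10->'i', 9->'t', 8->'a', 7->'l', 6->'u', 5->'s', 4->'p', 3->'a', 2->'c', 1->'n', 0->'e'), giving 'noitaluspacne'.

'noitaluspacne'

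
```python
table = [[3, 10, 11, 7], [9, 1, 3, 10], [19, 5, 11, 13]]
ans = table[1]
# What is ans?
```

table has 3 rows. Row 1 is [9, 1, 3, 10].

[9, 1, 3, 10]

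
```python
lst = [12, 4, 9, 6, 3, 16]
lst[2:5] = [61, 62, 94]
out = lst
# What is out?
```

lst starts as [12, 4, 9, 6, 3, 16] (length 6). The slice lst[2:5] covers indices [2, 3, 4] with values [9, 6, 3]. Replacing that slice with [61, 62, 94] (same length) produces [12, 4, 61, 62, 94, 16].

[12, 4, 61, 62, 94, 16]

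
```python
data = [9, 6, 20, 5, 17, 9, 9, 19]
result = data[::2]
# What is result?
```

data has length 8. The slice data[::2] selects indices [0, 2, 4, 6] (0->9, 2->20, 4->17, 6->9), giving [9, 20, 17, 9].

[9, 20, 17, 9]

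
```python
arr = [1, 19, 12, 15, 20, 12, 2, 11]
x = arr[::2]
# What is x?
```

arr has length 8. The slice arr[::2] selects indices [0, 2, 4, 6] (0->1, 2->12, 4->20, 6->2), giving [1, 12, 20, 2].

[1, 12, 20, 2]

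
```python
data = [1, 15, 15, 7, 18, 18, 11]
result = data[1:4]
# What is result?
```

data has length 7. The slice data[1:4] selects indices [1, 2, 3] (1->15, 2->15, 3->7), giving [15, 15, 7].

[15, 15, 7]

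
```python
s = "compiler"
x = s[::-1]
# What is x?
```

s has length 8. The slice s[::-1] selects indices [7, 6, 5, 4, 3, 2, 1, 0] (7->'r', 6->'e', 5->'l', 4->'i', 3->'p', 2->'m', 1->'o', 0->'c'), giving 'relipmoc'.

'relipmoc'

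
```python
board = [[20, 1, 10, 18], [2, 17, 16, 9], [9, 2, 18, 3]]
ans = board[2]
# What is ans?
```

board has 3 rows. Row 2 is [9, 2, 18, 3].

[9, 2, 18, 3]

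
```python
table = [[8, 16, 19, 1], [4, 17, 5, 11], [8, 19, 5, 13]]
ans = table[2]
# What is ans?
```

table has 3 rows. Row 2 is [8, 19, 5, 13].

[8, 19, 5, 13]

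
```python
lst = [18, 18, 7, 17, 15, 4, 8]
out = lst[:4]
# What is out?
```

lst has length 7. The slice lst[:4] selects indices [0, 1, 2, 3] (0->18, 1->18, 2->7, 3->17), giving [18, 18, 7, 17].

[18, 18, 7, 17]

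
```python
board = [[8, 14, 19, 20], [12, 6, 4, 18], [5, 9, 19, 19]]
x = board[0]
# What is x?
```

board has 3 rows. Row 0 is [8, 14, 19, 20].

[8, 14, 19, 20]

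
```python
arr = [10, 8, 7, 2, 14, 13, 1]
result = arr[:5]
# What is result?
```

arr has length 7. The slice arr[:5] selects indices [0, 1, 2, 3, 4] (0->10, 1->8, 2->7, 3->2, 4->14), giving [10, 8, 7, 2, 14].

[10, 8, 7, 2, 14]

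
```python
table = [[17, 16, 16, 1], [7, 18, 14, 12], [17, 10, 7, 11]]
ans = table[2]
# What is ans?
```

table has 3 rows. Row 2 is [17, 10, 7, 11].

[17, 10, 7, 11]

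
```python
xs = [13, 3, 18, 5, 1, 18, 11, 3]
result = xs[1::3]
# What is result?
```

xs has length 8. The slice xs[1::3] selects indices [1, 4, 7] (1->3, 4->1, 7->3), giving [3, 1, 3].

[3, 1, 3]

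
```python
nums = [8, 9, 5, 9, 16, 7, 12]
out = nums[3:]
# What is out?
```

nums has length 7. The slice nums[3:] selects indices [3, 4, 5, 6] (3->9, 4->16, 5->7, 6->12), giving [9, 16, 7, 12].

[9, 16, 7, 12]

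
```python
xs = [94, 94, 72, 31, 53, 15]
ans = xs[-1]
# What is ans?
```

xs has length 6. Negative index -1 maps to positive index 6 + (-1) = 5. xs[5] = 15.

15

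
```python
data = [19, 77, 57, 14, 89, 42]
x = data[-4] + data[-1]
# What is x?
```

data has length 6. Negative index -4 maps to positive index 6 + (-4) = 2. data[2] = 57.
data has length 6. Negative index -1 maps to positive index 6 + (-1) = 5. data[5] = 42.
Sum: 57 + 42 = 99.

99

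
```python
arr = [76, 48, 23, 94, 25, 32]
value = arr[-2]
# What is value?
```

arr has length 6. Negative index -2 maps to positive index 6 + (-2) = 4. arr[4] = 25.

25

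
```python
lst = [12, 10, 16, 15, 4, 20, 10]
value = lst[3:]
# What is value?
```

lst has length 7. The slice lst[3:] selects indices [3, 4, 5, 6] (3->15, 4->4, 5->20, 6->10), giving [15, 4, 20, 10].

[15, 4, 20, 10]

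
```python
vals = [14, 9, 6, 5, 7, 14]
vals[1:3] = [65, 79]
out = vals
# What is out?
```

vals starts as [14, 9, 6, 5, 7, 14] (length 6). The slice vals[1:3] covers indices [1, 2] with values [9, 6]. Replacing that slice with [65, 79] (same length) produces [14, 65, 79, 5, 7, 14].

[14, 65, 79, 5, 7, 14]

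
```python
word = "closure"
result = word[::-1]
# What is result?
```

word has length 7. The slice word[::-1] selects indices [6, 5, 4, 3, 2, 1, 0] (6->'e', 5->'r', 4->'u', 3->'s', 2->'o', 1->'l', 0->'c'), giving 'erusolc'.

'erusolc'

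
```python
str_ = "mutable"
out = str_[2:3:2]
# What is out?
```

str_ has length 7. The slice str_[2:3:2] selects indices [2] (2->'t'), giving 't'.

't'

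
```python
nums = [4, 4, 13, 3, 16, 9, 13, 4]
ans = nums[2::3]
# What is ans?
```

nums has length 8. The slice nums[2::3] selects indices [2, 5] (2->13, 5->9), giving [13, 9].

[13, 9]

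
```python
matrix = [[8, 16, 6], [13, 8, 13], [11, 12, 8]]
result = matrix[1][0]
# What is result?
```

matrix[1] = [13, 8, 13]. Taking column 0 of that row yields 13.

13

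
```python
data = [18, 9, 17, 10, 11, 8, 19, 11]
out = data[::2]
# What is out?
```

data has length 8. The slice data[::2] selects indices [0, 2, 4, 6] (0->18, 2->17, 4->11, 6->19), giving [18, 17, 11, 19].

[18, 17, 11, 19]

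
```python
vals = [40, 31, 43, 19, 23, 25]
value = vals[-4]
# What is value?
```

vals has length 6. Negative index -4 maps to positive index 6 + (-4) = 2. vals[2] = 43.

43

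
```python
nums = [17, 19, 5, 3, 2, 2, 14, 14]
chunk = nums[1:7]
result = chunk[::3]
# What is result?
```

nums has length 8. The slice nums[1:7] selects indices [1, 2, 3, 4, 5, 6] (1->19, 2->5, 3->3, 4->2, 5->2, 6->14), giving [19, 5, 3, 2, 2, 14]. So chunk = [19, 5, 3, 2, 2, 14]. chunk has length 6. The slice chunk[::3] selects indices [0, 3] (0->19, 3->2), giving [19, 2].

[19, 2]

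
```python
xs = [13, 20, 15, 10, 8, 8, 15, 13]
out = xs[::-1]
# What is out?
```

xs has length 8. The slice xs[::-1] selects indices [7, 6, 5, 4, 3, 2, 1, 0] (7->13, 6->15, 5->8, 4->8, 3->10, 2->15, 1->20, 0->13), giving [13, 15, 8, 8, 10, 15, 20, 13].

[13, 15, 8, 8, 10, 15, 20, 13]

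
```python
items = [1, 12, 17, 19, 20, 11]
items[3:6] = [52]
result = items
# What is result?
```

items starts as [1, 12, 17, 19, 20, 11] (length 6). The slice items[3:6] covers indices [3, 4, 5] with values [19, 20, 11]. Replacing that slice with [52] (different length) produces [1, 12, 17, 52].

[1, 12, 17, 52]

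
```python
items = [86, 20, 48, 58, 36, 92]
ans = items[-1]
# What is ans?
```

items has length 6. Negative index -1 maps to positive index 6 + (-1) = 5. items[5] = 92.

92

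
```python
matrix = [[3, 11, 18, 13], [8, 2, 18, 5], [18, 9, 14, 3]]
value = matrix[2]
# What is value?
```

matrix has 3 rows. Row 2 is [18, 9, 14, 3].

[18, 9, 14, 3]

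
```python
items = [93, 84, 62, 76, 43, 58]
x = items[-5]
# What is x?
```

items has length 6. Negative index -5 maps to positive index 6 + (-5) = 1. items[1] = 84.

84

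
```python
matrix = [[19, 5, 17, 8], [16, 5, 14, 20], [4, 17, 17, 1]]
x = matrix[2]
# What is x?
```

matrix has 3 rows. Row 2 is [4, 17, 17, 1].

[4, 17, 17, 1]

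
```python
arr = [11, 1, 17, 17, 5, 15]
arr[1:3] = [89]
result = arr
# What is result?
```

arr starts as [11, 1, 17, 17, 5, 15] (length 6). The slice arr[1:3] covers indices [1, 2] with values [1, 17]. Replacing that slice with [89] (different length) produces [11, 89, 17, 5, 15].

[11, 89, 17, 5, 15]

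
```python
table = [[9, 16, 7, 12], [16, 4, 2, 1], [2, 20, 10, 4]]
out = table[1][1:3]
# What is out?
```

table[1] = [16, 4, 2, 1]. table[1] has length 4. The slice table[1][1:3] selects indices [1, 2] (1->4, 2->2), giving [4, 2].

[4, 2]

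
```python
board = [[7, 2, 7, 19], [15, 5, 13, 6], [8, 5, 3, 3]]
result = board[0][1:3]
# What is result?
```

board[0] = [7, 2, 7, 19]. board[0] has length 4. The slice board[0][1:3] selects indices [1, 2] (1->2, 2->7), giving [2, 7].

[2, 7]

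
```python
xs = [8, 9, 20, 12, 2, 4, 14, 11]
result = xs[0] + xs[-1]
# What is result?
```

xs has length 8. xs[0] = 8.
xs has length 8. Negative index -1 maps to positive index 8 + (-1) = 7. xs[7] = 11.
Sum: 8 + 11 = 19.

19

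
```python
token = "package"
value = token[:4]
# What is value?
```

token has length 7. The slice token[:4] selects indices [0, 1, 2, 3] (0->'p', 1->'a', 2->'c', 3->'k'), giving 'pack'.

'pack'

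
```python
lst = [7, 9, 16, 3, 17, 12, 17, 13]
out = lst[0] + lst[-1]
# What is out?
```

lst has length 8. lst[0] = 7.
lst has length 8. Negative index -1 maps to positive index 8 + (-1) = 7. lst[7] = 13.
Sum: 7 + 13 = 20.

20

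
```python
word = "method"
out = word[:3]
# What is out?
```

word has length 6. The slice word[:3] selects indices [0, 1, 2] (0->'m', 1->'e', 2->'t'), giving 'met'.

'met'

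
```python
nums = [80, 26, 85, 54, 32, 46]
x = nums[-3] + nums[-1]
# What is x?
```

nums has length 6. Negative index -3 maps to positive index 6 + (-3) = 3. nums[3] = 54.
nums has length 6. Negative index -1 maps to positive index 6 + (-1) = 5. nums[5] = 46.
Sum: 54 + 46 = 100.

100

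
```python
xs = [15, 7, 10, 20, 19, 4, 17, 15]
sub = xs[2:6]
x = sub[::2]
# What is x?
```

xs has length 8. The slice xs[2:6] selects indices [2, 3, 4, 5] (2->10, 3->20, 4->19, 5->4), giving [10, 20, 19, 4]. So sub = [10, 20, 19, 4]. sub has length 4. The slice sub[::2] selects indices [0, 2] (0->10, 2->19), giving [10, 19].

[10, 19]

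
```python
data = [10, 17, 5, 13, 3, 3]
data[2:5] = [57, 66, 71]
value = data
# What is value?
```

data starts as [10, 17, 5, 13, 3, 3] (length 6). The slice data[2:5] covers indices [2, 3, 4] with values [5, 13, 3]. Replacing that slice with [57, 66, 71] (same length) produces [10, 17, 57, 66, 71, 3].

[10, 17, 57, 66, 71, 3]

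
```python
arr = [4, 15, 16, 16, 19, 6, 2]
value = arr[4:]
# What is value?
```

arr has length 7. The slice arr[4:] selects indices [4, 5, 6] (4->19, 5->6, 6->2), giving [19, 6, 2].

[19, 6, 2]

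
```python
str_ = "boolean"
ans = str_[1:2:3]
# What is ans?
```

str_ has length 7. The slice str_[1:2:3] selects indices [1] (1->'o'), giving 'o'.

'o'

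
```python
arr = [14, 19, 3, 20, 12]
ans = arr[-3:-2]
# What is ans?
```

arr has length 5. The slice arr[-3:-2] selects indices [2] (2->3), giving [3].

[3]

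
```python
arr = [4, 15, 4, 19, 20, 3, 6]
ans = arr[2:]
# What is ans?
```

arr has length 7. The slice arr[2:] selects indices [2, 3, 4, 5, 6] (2->4, 3->19, 4->20, 5->3, 6->6), giving [4, 19, 20, 3, 6].

[4, 19, 20, 3, 6]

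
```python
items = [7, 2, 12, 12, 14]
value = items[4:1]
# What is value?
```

items has length 5. The slice items[4:1] resolves to an empty index range, so the result is [].

[]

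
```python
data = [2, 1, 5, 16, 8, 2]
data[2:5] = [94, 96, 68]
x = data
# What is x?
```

data starts as [2, 1, 5, 16, 8, 2] (length 6). The slice data[2:5] covers indices [2, 3, 4] with values [5, 16, 8]. Replacing that slice with [94, 96, 68] (same length) produces [2, 1, 94, 96, 68, 2].

[2, 1, 94, 96, 68, 2]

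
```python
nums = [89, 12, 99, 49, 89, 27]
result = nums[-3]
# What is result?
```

nums has length 6. Negative index -3 maps to positive index 6 + (-3) = 3. nums[3] = 49.

49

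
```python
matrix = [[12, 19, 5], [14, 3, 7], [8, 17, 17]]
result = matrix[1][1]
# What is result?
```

matrix[1] = [14, 3, 7]. Taking column 1 of that row yields 3.

3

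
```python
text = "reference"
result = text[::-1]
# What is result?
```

text has length 9. The slice text[::-1] selects indices [8, 7, 6, 5, 4, 3, 2, 1, 0] (8->'e', 7->'c', 6->'n', 5->'e', 4->'r', 3->'e', 2->'f', 1->'e', 0->'r'), giving 'ecnerefer'.

'ecnerefer'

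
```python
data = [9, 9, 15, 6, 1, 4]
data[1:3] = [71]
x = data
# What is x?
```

data starts as [9, 9, 15, 6, 1, 4] (length 6). The slice data[1:3] covers indices [1, 2] with values [9, 15]. Replacing that slice with [71] (different length) produces [9, 71, 6, 1, 4].

[9, 71, 6, 1, 4]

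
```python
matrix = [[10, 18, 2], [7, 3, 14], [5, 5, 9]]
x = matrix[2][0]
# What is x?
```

matrix[2] = [5, 5, 9]. Taking column 0 of that row yields 5.

5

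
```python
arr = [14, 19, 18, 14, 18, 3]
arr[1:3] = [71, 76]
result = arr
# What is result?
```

arr starts as [14, 19, 18, 14, 18, 3] (length 6). The slice arr[1:3] covers indices [1, 2] with values [19, 18]. Replacing that slice with [71, 76] (same length) produces [14, 71, 76, 14, 18, 3].

[14, 71, 76, 14, 18, 3]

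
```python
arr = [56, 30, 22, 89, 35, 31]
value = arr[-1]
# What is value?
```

arr has length 6. Negative index -1 maps to positive index 6 + (-1) = 5. arr[5] = 31.

31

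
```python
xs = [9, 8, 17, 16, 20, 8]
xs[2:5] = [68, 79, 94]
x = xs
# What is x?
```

xs starts as [9, 8, 17, 16, 20, 8] (length 6). The slice xs[2:5] covers indices [2, 3, 4] with values [17, 16, 20]. Replacing that slice with [68, 79, 94] (same length) produces [9, 8, 68, 79, 94, 8].

[9, 8, 68, 79, 94, 8]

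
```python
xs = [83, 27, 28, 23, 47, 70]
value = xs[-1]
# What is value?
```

xs has length 6. Negative index -1 maps to positive index 6 + (-1) = 5. xs[5] = 70.

70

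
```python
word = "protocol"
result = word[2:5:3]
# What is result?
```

word has length 8. The slice word[2:5:3] selects indices [2] (2->'o'), giving 'o'.

'o'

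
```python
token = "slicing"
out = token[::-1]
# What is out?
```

token has length 7. The slice token[::-1] selects indices [6, 5, 4, 3, 2, 1, 0] (6->'g', 5->'n', 4->'i', 3->'c', 2->'i', 1->'l', 0->'s'), giving 'gnicils'.

'gnicils'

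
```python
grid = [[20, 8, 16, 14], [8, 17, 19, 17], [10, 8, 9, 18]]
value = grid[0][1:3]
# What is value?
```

grid[0] = [20, 8, 16, 14]. grid[0] has length 4. The slice grid[0][1:3] selects indices [1, 2] (1->8, 2->16), giving [8, 16].

[8, 16]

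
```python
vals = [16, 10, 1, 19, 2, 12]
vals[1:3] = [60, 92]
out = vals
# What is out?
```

vals starts as [16, 10, 1, 19, 2, 12] (length 6). The slice vals[1:3] covers indices [1, 2] with values [10, 1]. Replacing that slice with [60, 92] (same length) produces [16, 60, 92, 19, 2, 12].

[16, 60, 92, 19, 2, 12]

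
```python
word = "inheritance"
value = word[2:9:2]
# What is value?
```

word has length 11. The slice word[2:9:2] selects indices [2, 4, 6, 8] (2->'h', 4->'r', 6->'t', 8->'n'), giving 'hrtn'.

'hrtn'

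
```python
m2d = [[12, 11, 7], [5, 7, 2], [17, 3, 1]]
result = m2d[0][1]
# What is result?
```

m2d[0] = [12, 11, 7]. Taking column 1 of that row yields 11.

11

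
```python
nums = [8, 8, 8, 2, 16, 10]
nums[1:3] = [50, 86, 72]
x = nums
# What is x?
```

nums starts as [8, 8, 8, 2, 16, 10] (length 6). The slice nums[1:3] covers indices [1, 2] with values [8, 8]. Replacing that slice with [50, 86, 72] (different length) produces [8, 50, 86, 72, 2, 16, 10].

[8, 50, 86, 72, 2, 16, 10]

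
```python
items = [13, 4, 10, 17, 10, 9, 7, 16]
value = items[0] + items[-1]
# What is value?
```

items has length 8. items[0] = 13.
items has length 8. Negative index -1 maps to positive index 8 + (-1) = 7. items[7] = 16.
Sum: 13 + 16 = 29.

29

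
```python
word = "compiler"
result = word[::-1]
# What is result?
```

word has length 8. The slice word[::-1] selects indices [7, 6, 5, 4, 3, 2, 1, 0] (7->'r', 6->'e', 5->'l', 4->'i', 3->'p', 2->'m', 1->'o', 0->'c'), giving 'relipmoc'.

'relipmoc'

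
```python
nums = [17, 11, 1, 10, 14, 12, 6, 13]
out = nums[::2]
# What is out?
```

nums has length 8. The slice nums[::2] selects indices [0, 2, 4, 6] (0->17, 2->1, 4->14, 6->6), giving [17, 1, 14, 6].

[17, 1, 14, 6]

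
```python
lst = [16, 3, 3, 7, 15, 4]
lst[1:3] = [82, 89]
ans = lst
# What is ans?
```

lst starts as [16, 3, 3, 7, 15, 4] (length 6). The slice lst[1:3] covers indices [1, 2] with values [3, 3]. Replacing that slice with [82, 89] (same length) produces [16, 82, 89, 7, 15, 4].

[16, 82, 89, 7, 15, 4]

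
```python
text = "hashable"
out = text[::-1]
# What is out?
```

text has length 8. The slice text[::-1] selects indices [7, 6, 5, 4, 3, 2, 1, 0] (7->'e', 6->'l', 5->'b', 4->'a', 3->'h', 2->'s', 1->'a', 0->'h'), giving 'elbahsah'.

'elbahsah'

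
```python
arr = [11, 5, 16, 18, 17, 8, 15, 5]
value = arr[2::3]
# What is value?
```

arr has length 8. The slice arr[2::3] selects indices [2, 5] (2->16, 5->8), giving [16, 8].

[16, 8]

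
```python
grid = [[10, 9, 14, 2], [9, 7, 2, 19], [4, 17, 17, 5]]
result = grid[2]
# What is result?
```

grid has 3 rows. Row 2 is [4, 17, 17, 5].

[4, 17, 17, 5]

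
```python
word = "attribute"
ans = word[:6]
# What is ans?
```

word has length 9. The slice word[:6] selects indices [0, 1, 2, 3, 4, 5] (0->'a', 1->'t', 2->'t', 3->'r', 4->'i', 5->'b'), giving 'attrib'.

'attrib'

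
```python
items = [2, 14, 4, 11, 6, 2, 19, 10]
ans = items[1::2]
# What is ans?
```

items has length 8. The slice items[1::2] selects indices [1, 3, 5, 7] (1->14, 3->11, 5->2, 7->10), giving [14, 11, 2, 10].

[14, 11, 2, 10]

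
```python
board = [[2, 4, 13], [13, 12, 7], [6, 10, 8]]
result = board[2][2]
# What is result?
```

board[2] = [6, 10, 8]. Taking column 2 of that row yields 8.

8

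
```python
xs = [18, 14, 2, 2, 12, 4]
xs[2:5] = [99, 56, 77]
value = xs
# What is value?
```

xs starts as [18, 14, 2, 2, 12, 4] (length 6). The slice xs[2:5] covers indices [2, 3, 4] with values [2, 2, 12]. Replacing that slice with [99, 56, 77] (same length) produces [18, 14, 99, 56, 77, 4].

[18, 14, 99, 56, 77, 4]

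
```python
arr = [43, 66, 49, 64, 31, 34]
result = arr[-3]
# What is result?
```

arr has length 6. Negative index -3 maps to positive index 6 + (-3) = 3. arr[3] = 64.

64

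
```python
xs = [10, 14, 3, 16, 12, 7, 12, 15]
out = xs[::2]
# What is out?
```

xs has length 8. The slice xs[::2] selects indices [0, 2, 4, 6] (0->10, 2->3, 4->12, 6->12), giving [10, 3, 12, 12].

[10, 3, 12, 12]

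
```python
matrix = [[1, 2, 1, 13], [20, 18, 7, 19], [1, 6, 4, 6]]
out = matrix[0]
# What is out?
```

matrix has 3 rows. Row 0 is [1, 2, 1, 13].

[1, 2, 1, 13]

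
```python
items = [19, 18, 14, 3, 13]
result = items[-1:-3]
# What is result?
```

items has length 5. The slice items[-1:-3] resolves to an empty index range, so the result is [].

[]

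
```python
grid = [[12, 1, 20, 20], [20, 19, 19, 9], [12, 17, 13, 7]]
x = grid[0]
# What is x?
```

grid has 3 rows. Row 0 is [12, 1, 20, 20].

[12, 1, 20, 20]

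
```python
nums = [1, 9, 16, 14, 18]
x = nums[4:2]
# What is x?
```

nums has length 5. The slice nums[4:2] resolves to an empty index range, so the result is [].

[]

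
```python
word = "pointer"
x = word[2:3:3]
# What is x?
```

word has length 7. The slice word[2:3:3] selects indices [2] (2->'i'), giving 'i'.

'i'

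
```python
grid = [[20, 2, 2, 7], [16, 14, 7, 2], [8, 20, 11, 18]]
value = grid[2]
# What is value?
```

grid has 3 rows. Row 2 is [8, 20, 11, 18].

[8, 20, 11, 18]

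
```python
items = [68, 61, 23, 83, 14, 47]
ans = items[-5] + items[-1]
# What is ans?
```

items has length 6. Negative index -5 maps to positive index 6 + (-5) = 1. items[1] = 61.
items has length 6. Negative index -1 maps to positive index 6 + (-1) = 5. items[5] = 47.
Sum: 61 + 47 = 108.

108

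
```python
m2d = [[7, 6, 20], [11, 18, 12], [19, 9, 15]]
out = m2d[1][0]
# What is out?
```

m2d[1] = [11, 18, 12]. Taking column 0 of that row yields 11.

11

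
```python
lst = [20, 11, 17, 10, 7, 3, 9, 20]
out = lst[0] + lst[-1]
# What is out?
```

lst has length 8. lst[0] = 20.
lst has length 8. Negative index -1 maps to positive index 8 + (-1) = 7. lst[7] = 20.
Sum: 20 + 20 = 40.

40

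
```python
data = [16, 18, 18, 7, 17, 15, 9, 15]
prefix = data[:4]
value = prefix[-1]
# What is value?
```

data has length 8. The slice data[:4] selects indices [0, 1, 2, 3] (0->16, 1->18, 2->18, 3->7), giving [16, 18, 18, 7]. So prefix = [16, 18, 18, 7]. Then prefix[-1] = 7.

7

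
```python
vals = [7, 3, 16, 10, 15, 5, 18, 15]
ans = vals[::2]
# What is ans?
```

vals has length 8. The slice vals[::2] selects indices [0, 2, 4, 6] (0->7, 2->16, 4->15, 6->18), giving [7, 16, 15, 18].

[7, 16, 15, 18]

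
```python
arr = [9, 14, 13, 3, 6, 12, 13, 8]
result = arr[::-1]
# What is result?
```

arr has length 8. The slice arr[::-1] selects indices [7, 6, 5, 4, 3, 2, 1, 0] (7->8, 6->13, 5->12, 4->6, 3->3, 2->13, 1->14, 0->9), giving [8, 13, 12, 6, 3, 13, 14, 9].

[8, 13, 12, 6, 3, 13, 14, 9]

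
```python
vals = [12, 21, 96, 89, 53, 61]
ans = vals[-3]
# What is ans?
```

vals has length 6. Negative index -3 maps to positive index 6 + (-3) = 3. vals[3] = 89.

89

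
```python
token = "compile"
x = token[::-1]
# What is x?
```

token has length 7. The slice token[::-1] selects indices [6, 5, 4, 3, 2, 1, 0] (6->'e', 5->'l', 4->'i', 3->'p', 2->'m', 1->'o', 0->'c'), giving 'elipmoc'.

'elipmoc'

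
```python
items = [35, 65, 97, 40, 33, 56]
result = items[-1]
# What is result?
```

items has length 6. Negative index -1 maps to positive index 6 + (-1) = 5. items[5] = 56.

56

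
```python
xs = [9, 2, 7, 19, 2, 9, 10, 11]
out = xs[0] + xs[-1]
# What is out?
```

xs has length 8. xs[0] = 9.
xs has length 8. Negative index -1 maps to positive index 8 + (-1) = 7. xs[7] = 11.
Sum: 9 + 11 = 20.

20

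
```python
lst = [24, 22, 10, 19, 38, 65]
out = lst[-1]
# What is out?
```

lst has length 6. Negative index -1 maps to positive index 6 + (-1) = 5. lst[5] = 65.

65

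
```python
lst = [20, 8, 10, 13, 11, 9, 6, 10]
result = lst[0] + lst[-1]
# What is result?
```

lst has length 8. lst[0] = 20.
lst has length 8. Negative index -1 maps to positive index 8 + (-1) = 7. lst[7] = 10.
Sum: 20 + 10 = 30.

30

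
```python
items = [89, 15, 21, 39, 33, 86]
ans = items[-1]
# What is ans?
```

items has length 6. Negative index -1 maps to positive index 6 + (-1) = 5. items[5] = 86.

86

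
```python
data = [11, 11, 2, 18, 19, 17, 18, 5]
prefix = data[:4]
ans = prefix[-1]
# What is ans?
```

data has length 8. The slice data[:4] selects indices [0, 1, 2, 3] (0->11, 1->11, 2->2, 3->18), giving [11, 11, 2, 18]. So prefix = [11, 11, 2, 18]. Then prefix[-1] = 18.

18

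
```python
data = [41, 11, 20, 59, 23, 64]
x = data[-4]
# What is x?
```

data has length 6. Negative index -4 maps to positive index 6 + (-4) = 2. data[2] = 20.

20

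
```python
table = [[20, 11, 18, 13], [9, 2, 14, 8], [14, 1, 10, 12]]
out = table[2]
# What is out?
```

table has 3 rows. Row 2 is [14, 1, 10, 12].

[14, 1, 10, 12]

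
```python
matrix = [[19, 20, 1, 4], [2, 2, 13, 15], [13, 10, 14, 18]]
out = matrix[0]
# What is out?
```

matrix has 3 rows. Row 0 is [19, 20, 1, 4].

[19, 20, 1, 4]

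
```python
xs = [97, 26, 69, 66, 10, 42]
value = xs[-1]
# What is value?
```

xs has length 6. Negative index -1 maps to positive index 6 + (-1) = 5. xs[5] = 42.

42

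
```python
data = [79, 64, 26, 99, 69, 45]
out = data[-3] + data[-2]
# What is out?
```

data has length 6. Negative index -3 maps to positive index 6 + (-3) = 3. data[3] = 99.
data has length 6. Negative index -2 maps to positive index 6 + (-2) = 4. data[4] = 69.
Sum: 99 + 69 = 168.

168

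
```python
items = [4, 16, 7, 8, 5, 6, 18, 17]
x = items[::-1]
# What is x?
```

items has length 8. The slice items[::-1] selects indices [7, 6, 5, 4, 3, 2, 1, 0] (7->17, 6->18, 5->6, 4->5, 3->8, 2->7, 1->16, 0->4), giving [17, 18, 6, 5, 8, 7, 16, 4].

[17, 18, 6, 5, 8, 7, 16, 4]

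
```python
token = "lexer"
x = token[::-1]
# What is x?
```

token has length 5. The slice token[::-1] selects indices [4, 3, 2, 1, 0] (4->'r', 3->'e', 2->'x', 1->'e', 0->'l'), giving 'rexel'.

'rexel'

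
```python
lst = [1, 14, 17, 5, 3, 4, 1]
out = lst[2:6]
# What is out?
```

lst has length 7. The slice lst[2:6] selects indices [2, 3, 4, 5] (2->17, 3->5, 4->3, 5->4), giving [17, 5, 3, 4].

[17, 5, 3, 4]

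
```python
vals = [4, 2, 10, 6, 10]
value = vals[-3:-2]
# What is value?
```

vals has length 5. The slice vals[-3:-2] selects indices [2] (2->10), giving [10].

[10]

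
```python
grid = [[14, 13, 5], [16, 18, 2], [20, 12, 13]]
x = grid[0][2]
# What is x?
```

grid[0] = [14, 13, 5]. Taking column 2 of that row yields 5.

5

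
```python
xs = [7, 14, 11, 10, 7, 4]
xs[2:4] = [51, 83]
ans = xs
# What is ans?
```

xs starts as [7, 14, 11, 10, 7, 4] (length 6). The slice xs[2:4] covers indices [2, 3] with values [11, 10]. Replacing that slice with [51, 83] (same length) produces [7, 14, 51, 83, 7, 4].

[7, 14, 51, 83, 7, 4]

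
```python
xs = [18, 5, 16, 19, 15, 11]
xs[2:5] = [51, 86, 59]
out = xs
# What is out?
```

xs starts as [18, 5, 16, 19, 15, 11] (length 6). The slice xs[2:5] covers indices [2, 3, 4] with values [16, 19, 15]. Replacing that slice with [51, 86, 59] (same length) produces [18, 5, 51, 86, 59, 11].

[18, 5, 51, 86, 59, 11]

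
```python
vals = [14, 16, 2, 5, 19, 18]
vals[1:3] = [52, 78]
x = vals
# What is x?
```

vals starts as [14, 16, 2, 5, 19, 18] (length 6). The slice vals[1:3] covers indices [1, 2] with values [16, 2]. Replacing that slice with [52, 78] (same length) produces [14, 52, 78, 5, 19, 18].

[14, 52, 78, 5, 19, 18]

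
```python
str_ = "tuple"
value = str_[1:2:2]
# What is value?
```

str_ has length 5. The slice str_[1:2:2] selects indices [1] (1->'u'), giving 'u'.

'u'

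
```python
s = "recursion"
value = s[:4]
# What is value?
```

s has length 9. The slice s[:4] selects indices [0, 1, 2, 3] (0->'r', 1->'e', 2->'c', 3->'u'), giving 'recu'.

'recu'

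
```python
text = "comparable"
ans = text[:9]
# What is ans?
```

text has length 10. The slice text[:9] selects indices [0, 1, 2, 3, 4, 5, 6, 7, 8] (0->'c', 1->'o', 2->'m', 3->'p', 4->'a', 5->'r', 6->'a', 7->'b', 8->'l'), giving 'comparabl'.

'comparabl'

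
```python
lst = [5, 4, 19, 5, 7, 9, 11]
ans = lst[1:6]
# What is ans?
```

lst has length 7. The slice lst[1:6] selects indices [1, 2, 3, 4, 5] (1->4, 2->19, 3->5, 4->7, 5->9), giving [4, 19, 5, 7, 9].

[4, 19, 5, 7, 9]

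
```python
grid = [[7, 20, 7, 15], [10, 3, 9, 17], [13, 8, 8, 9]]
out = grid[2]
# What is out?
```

grid has 3 rows. Row 2 is [13, 8, 8, 9].

[13, 8, 8, 9]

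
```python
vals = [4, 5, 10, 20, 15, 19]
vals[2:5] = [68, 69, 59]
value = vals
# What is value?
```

vals starts as [4, 5, 10, 20, 15, 19] (length 6). The slice vals[2:5] covers indices [2, 3, 4] with values [10, 20, 15]. Replacing that slice with [68, 69, 59] (same length) produces [4, 5, 68, 69, 59, 19].

[4, 5, 68, 69, 59, 19]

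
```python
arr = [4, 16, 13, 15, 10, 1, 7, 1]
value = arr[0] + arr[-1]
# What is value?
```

arr has length 8. arr[0] = 4.
arr has length 8. Negative index -1 maps to positive index 8 + (-1) = 7. arr[7] = 1.
Sum: 4 + 1 = 5.

5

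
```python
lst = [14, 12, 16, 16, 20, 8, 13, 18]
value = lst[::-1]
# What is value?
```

lst has length 8. The slice lst[::-1] selects indices [7, 6, 5, 4, 3, 2, 1, 0] (7->18, 6->13, 5->8, 4->20, 3->16, 2->16, 1->12, 0->14), giving [18, 13, 8, 20, 16, 16, 12, 14].

[18, 13, 8, 20, 16, 16, 12, 14]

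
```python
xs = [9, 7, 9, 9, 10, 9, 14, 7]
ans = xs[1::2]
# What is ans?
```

xs has length 8. The slice xs[1::2] selects indices [1, 3, 5, 7] (1->7, 3->9, 5->9, 7->7), giving [7, 9, 9, 7].

[7, 9, 9, 7]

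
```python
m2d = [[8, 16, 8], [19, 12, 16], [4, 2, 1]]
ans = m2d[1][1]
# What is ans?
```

m2d[1] = [19, 12, 16]. Taking column 1 of that row yields 12.

12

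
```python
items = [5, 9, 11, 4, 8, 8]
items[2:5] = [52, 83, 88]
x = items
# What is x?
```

items starts as [5, 9, 11, 4, 8, 8] (length 6). The slice items[2:5] covers indices [2, 3, 4] with values [11, 4, 8]. Replacing that slice with [52, 83, 88] (same length) produces [5, 9, 52, 83, 88, 8].

[5, 9, 52, 83, 88, 8]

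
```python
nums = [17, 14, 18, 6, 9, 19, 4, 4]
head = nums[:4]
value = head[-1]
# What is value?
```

nums has length 8. The slice nums[:4] selects indices [0, 1, 2, 3] (0->17, 1->14, 2->18, 3->6), giving [17, 14, 18, 6]. So head = [17, 14, 18, 6]. Then head[-1] = 6.

6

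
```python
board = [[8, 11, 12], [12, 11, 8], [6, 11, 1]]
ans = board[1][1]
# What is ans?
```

board[1] = [12, 11, 8]. Taking column 1 of that row yields 11.

11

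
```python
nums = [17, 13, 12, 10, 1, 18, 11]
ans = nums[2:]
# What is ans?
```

nums has length 7. The slice nums[2:] selects indices [2, 3, 4, 5, 6] (2->12, 3->10, 4->1, 5->18, 6->11), giving [12, 10, 1, 18, 11].

[12, 10, 1, 18, 11]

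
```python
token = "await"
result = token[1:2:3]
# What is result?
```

token has length 5. The slice token[1:2:3] selects indices [1] (1->'w'), giving 'w'.

'w'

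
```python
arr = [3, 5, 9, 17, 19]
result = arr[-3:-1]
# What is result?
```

arr has length 5. The slice arr[-3:-1] selects indices [2, 3] (2->9, 3->17), giving [9, 17].

[9, 17]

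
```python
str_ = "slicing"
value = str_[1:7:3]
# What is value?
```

str_ has length 7. The slice str_[1:7:3] selects indices [1, 4] (1->'l', 4->'i'), giving 'li'.

'li'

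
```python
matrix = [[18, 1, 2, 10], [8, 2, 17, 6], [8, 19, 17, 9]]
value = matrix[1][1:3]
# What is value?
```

matrix[1] = [8, 2, 17, 6]. matrix[1] has length 4. The slice matrix[1][1:3] selects indices [1, 2] (1->2, 2->17), giving [2, 17].

[2, 17]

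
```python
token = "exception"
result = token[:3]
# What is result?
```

token has length 9. The slice token[:3] selects indices [0, 1, 2] (0->'e', 1->'x', 2->'c'), giving 'exc'.

'exc'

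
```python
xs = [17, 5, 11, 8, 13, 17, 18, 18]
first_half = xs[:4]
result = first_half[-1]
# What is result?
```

xs has length 8. The slice xs[:4] selects indices [0, 1, 2, 3] (0->17, 1->5, 2->11, 3->8), giving [17, 5, 11, 8]. So first_half = [17, 5, 11, 8]. Then first_half[-1] = 8.

8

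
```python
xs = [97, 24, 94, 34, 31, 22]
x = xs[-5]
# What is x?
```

xs has length 6. Negative index -5 maps to positive index 6 + (-5) = 1. xs[1] = 24.

24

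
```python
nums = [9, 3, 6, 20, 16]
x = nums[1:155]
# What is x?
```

nums has length 5. The slice nums[1:155] selects indices [1, 2, 3, 4] (1->3, 2->6, 3->20, 4->16), giving [3, 6, 20, 16].

[3, 6, 20, 16]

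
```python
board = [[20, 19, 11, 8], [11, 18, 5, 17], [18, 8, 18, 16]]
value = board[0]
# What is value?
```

board has 3 rows. Row 0 is [20, 19, 11, 8].

[20, 19, 11, 8]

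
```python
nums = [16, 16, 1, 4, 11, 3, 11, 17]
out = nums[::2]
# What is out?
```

nums has length 8. The slice nums[::2] selects indices [0, 2, 4, 6] (0->16, 2->1, 4->11, 6->11), giving [16, 1, 11, 11].

[16, 1, 11, 11]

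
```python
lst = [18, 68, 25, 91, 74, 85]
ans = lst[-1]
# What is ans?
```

lst has length 6. Negative index -1 maps to positive index 6 + (-1) = 5. lst[5] = 85.

85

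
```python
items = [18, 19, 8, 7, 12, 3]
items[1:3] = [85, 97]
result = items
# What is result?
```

items starts as [18, 19, 8, 7, 12, 3] (length 6). The slice items[1:3] covers indices [1, 2] with values [19, 8]. Replacing that slice with [85, 97] (same length) produces [18, 85, 97, 7, 12, 3].

[18, 85, 97, 7, 12, 3]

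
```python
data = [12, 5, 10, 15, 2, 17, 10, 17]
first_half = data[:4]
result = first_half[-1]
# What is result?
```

data has length 8. The slice data[:4] selects indices [0, 1, 2, 3] (0->12, 1->5, 2->10, 3->15), giving [12, 5, 10, 15]. So first_half = [12, 5, 10, 15]. Then first_half[-1] = 15.

15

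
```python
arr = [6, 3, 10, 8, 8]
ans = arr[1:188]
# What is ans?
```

arr has length 5. The slice arr[1:188] selects indices [1, 2, 3, 4] (1->3, 2->10, 3->8, 4->8), giving [3, 10, 8, 8].

[3, 10, 8, 8]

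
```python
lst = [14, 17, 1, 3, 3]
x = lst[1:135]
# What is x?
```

lst has length 5. The slice lst[1:135] selects indices [1, 2, 3, 4] (1->17, 2->1, 3->3, 4->3), giving [17, 1, 3, 3].

[17, 1, 3, 3]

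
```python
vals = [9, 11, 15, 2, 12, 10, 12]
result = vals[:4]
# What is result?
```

vals has length 7. The slice vals[:4] selects indices [0, 1, 2, 3] (0->9, 1->11, 2->15, 3->2), giving [9, 11, 15, 2].

[9, 11, 15, 2]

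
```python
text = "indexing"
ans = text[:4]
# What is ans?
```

text has length 8. The slice text[:4] selects indices [0, 1, 2, 3] (0->'i', 1->'n', 2->'d', 3->'e'), giving 'inde'.

'inde'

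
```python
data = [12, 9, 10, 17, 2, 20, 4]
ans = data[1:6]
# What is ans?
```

data has length 7. The slice data[1:6] selects indices [1, 2, 3, 4, 5] (1->9, 2->10, 3->17, 4->2, 5->20), giving [9, 10, 17, 2, 20].

[9, 10, 17, 2, 20]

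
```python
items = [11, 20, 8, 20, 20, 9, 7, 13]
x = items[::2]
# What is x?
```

items has length 8. The slice items[::2] selects indices [0, 2, 4, 6] (0->11, 2->8, 4->20, 6->7), giving [11, 8, 20, 7].

[11, 8, 20, 7]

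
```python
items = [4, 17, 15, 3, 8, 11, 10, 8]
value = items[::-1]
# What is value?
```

items has length 8. The slice items[::-1] selects indices [7, 6, 5, 4, 3, 2, 1, 0] (7->8, 6->10, 5->11, 4->8, 3->3, 2->15, 1->17, 0->4), giving [8, 10, 11, 8, 3, 15, 17, 4].

[8, 10, 11, 8, 3, 15, 17, 4]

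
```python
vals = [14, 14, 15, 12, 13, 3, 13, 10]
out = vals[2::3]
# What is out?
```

vals has length 8. The slice vals[2::3] selects indices [2, 5] (2->15, 5->3), giving [15, 3].

[15, 3]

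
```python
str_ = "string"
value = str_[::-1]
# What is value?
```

str_ has length 6. The slice str_[::-1] selects indices [5, 4, 3, 2, 1, 0] (5->'g', 4->'n', 3->'i', 2->'r', 1->'t', 0->'s'), giving 'gnirts'.

'gnirts'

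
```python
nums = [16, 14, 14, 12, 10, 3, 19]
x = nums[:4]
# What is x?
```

nums has length 7. The slice nums[:4] selects indices [0, 1, 2, 3] (0->16, 1->14, 2->14, 3->12), giving [16, 14, 14, 12].

[16, 14, 14, 12]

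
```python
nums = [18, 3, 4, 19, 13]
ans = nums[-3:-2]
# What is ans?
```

nums has length 5. The slice nums[-3:-2] selects indices [2] (2->4), giving [4].

[4]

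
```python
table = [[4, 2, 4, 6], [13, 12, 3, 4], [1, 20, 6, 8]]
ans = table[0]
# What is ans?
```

table has 3 rows. Row 0 is [4, 2, 4, 6].

[4, 2, 4, 6]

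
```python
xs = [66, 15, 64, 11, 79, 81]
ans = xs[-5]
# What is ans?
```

xs has length 6. Negative index -5 maps to positive index 6 + (-5) = 1. xs[1] = 15.

15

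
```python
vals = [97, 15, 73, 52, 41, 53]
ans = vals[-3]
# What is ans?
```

vals has length 6. Negative index -3 maps to positive index 6 + (-3) = 3. vals[3] = 52.

52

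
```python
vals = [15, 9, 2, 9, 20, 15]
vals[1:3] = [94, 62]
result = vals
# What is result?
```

vals starts as [15, 9, 2, 9, 20, 15] (length 6). The slice vals[1:3] covers indices [1, 2] with values [9, 2]. Replacing that slice with [94, 62] (same length) produces [15, 94, 62, 9, 20, 15].

[15, 94, 62, 9, 20, 15]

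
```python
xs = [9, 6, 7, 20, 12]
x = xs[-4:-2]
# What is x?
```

xs has length 5. The slice xs[-4:-2] selects indices [1, 2] (1->6, 2->7), giving [6, 7].

[6, 7]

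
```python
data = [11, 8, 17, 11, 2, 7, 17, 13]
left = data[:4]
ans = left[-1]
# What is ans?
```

data has length 8. The slice data[:4] selects indices [0, 1, 2, 3] (0->11, 1->8, 2->17, 3->11), giving [11, 8, 17, 11]. So left = [11, 8, 17, 11]. Then left[-1] = 11.

11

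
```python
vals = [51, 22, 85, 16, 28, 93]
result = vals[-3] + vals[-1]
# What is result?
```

vals has length 6. Negative index -3 maps to positive index 6 + (-3) = 3. vals[3] = 16.
vals has length 6. Negative index -1 maps to positive index 6 + (-1) = 5. vals[5] = 93.
Sum: 16 + 93 = 109.

109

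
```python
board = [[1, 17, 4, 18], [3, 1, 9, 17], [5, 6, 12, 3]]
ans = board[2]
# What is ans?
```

board has 3 rows. Row 2 is [5, 6, 12, 3].

[5, 6, 12, 3]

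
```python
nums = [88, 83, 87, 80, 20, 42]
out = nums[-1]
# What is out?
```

nums has length 6. Negative index -1 maps to positive index 6 + (-1) = 5. nums[5] = 42.

42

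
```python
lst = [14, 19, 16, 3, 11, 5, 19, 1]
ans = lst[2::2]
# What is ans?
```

lst has length 8. The slice lst[2::2] selects indices [2, 4, 6] (2->16, 4->11, 6->19), giving [16, 11, 19].

[16, 11, 19]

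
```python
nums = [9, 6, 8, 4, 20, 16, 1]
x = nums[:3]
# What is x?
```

nums has length 7. The slice nums[:3] selects indices [0, 1, 2] (0->9, 1->6, 2->8), giving [9, 6, 8].

[9, 6, 8]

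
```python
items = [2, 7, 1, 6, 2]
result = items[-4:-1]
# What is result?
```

items has length 5. The slice items[-4:-1] selects indices [1, 2, 3] (1->7, 2->1, 3->6), giving [7, 1, 6].

[7, 1, 6]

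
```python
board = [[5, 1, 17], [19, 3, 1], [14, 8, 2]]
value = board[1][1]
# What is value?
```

board[1] = [19, 3, 1]. Taking column 1 of that row yields 3.

3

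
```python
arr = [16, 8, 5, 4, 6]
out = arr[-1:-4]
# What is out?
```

arr has length 5. The slice arr[-1:-4] resolves to an empty index range, so the result is [].

[]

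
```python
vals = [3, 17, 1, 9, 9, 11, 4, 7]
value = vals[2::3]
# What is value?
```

vals has length 8. The slice vals[2::3] selects indices [2, 5] (2->1, 5->11), giving [1, 11].

[1, 11]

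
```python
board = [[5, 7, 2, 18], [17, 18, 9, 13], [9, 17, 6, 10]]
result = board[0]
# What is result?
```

board has 3 rows. Row 0 is [5, 7, 2, 18].

[5, 7, 2, 18]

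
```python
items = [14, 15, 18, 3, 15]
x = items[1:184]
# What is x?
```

items has length 5. The slice items[1:184] selects indices [1, 2, 3, 4] (1->15, 2->18, 3->3, 4->15), giving [15, 18, 3, 15].

[15, 18, 3, 15]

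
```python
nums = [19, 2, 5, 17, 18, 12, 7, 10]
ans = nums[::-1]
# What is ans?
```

nums has length 8. The slice nums[::-1] selects indices [7, 6, 5, 4, 3, 2, 1, 0] (7->10, 6->7, 5->12, 4->18, 3->17, 2->5, 1->2, 0->19), giving [10, 7, 12, 18, 17, 5, 2, 19].

[10, 7, 12, 18, 17, 5, 2, 19]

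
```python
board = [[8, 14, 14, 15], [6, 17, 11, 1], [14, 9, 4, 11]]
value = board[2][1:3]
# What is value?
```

board[2] = [14, 9, 4, 11]. board[2] has length 4. The slice board[2][1:3] selects indices [1, 2] (1->9, 2->4), giving [9, 4].

[9, 4]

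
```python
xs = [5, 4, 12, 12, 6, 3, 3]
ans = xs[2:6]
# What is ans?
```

xs has length 7. The slice xs[2:6] selects indices [2, 3, 4, 5] (2->12, 3->12, 4->6, 5->3), giving [12, 12, 6, 3].

[12, 12, 6, 3]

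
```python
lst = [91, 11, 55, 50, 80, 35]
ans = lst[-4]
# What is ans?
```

lst has length 6. Negative index -4 maps to positive index 6 + (-4) = 2. lst[2] = 55.

55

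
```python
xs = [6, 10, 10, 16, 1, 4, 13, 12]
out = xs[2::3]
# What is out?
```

xs has length 8. The slice xs[2::3] selects indices [2, 5] (2->10, 5->4), giving [10, 4].

[10, 4]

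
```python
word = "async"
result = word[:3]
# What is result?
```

word has length 5. The slice word[:3] selects indices [0, 1, 2] (0->'a', 1->'s', 2->'y'), giving 'asy'.

'asy'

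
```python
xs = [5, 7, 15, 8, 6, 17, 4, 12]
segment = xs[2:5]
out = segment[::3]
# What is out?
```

xs has length 8. The slice xs[2:5] selects indices [2, 3, 4] (2->15, 3->8, 4->6), giving [15, 8, 6]. So segment = [15, 8, 6]. segment has length 3. The slice segment[::3] selects indices [0] (0->15), giving [15].

[15]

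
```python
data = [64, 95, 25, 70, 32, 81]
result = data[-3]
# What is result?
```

data has length 6. Negative index -3 maps to positive index 6 + (-3) = 3. data[3] = 70.

70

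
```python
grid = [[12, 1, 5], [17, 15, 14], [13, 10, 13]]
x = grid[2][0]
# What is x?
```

grid[2] = [13, 10, 13]. Taking column 0 of that row yields 13.

13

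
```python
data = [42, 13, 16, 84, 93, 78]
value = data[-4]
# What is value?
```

data has length 6. Negative index -4 maps to positive index 6 + (-4) = 2. data[2] = 16.

16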